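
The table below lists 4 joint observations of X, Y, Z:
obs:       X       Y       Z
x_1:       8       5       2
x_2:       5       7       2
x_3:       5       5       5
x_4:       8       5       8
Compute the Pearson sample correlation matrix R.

Step 1 — column means:
  mean(X) = (8 + 5 + 5 + 8) / 4 = 26/4 = 6.5
  mean(Y) = (5 + 7 + 5 + 5) / 4 = 22/4 = 5.5
  mean(Z) = (2 + 2 + 5 + 8) / 4 = 17/4 = 4.25

Step 2 — sample variances and covariances s[i,j] = (1/(n-1)) · Σ_k (x_{k,i} - mean_i) · (x_{k,j} - mean_j), with n-1 = 3:
  s[X,X] = ((1.5)·(1.5) + (-1.5)·(-1.5) + (-1.5)·(-1.5) + (1.5)·(1.5)) / 3 = 9/3 = 3
  s[X,Y] = ((1.5)·(-0.5) + (-1.5)·(1.5) + (-1.5)·(-0.5) + (1.5)·(-0.5)) / 3 = -3/3 = -1
  s[X,Z] = ((1.5)·(-2.25) + (-1.5)·(-2.25) + (-1.5)·(0.75) + (1.5)·(3.75)) / 3 = 4.5/3 = 1.5
  s[Y,Y] = ((-0.5)·(-0.5) + (1.5)·(1.5) + (-0.5)·(-0.5) + (-0.5)·(-0.5)) / 3 = 3/3 = 1
  s[Y,Z] = ((-0.5)·(-2.25) + (1.5)·(-2.25) + (-0.5)·(0.75) + (-0.5)·(3.75)) / 3 = -4.5/3 = -1.5
  s[Z,Z] = ((-2.25)·(-2.25) + (-2.25)·(-2.25) + (0.75)·(0.75) + (3.75)·(3.75)) / 3 = 24.75/3 = 8.25
  Sample standard deviations s_i = √(s[i,i]):
  s(X) = √(3) = 1.7321
  s(Y) = √(1) = 1
  s(Z) = √(8.25) = 2.8723

Step 3 — r_{ij} = s_{ij} / (s_i · s_j):
  r[X,X] = 1 (diagonal).
  r[X,Y] = -1 / (1.7321 · 1) = -1 / 1.7321 = -0.5774
  r[X,Z] = 1.5 / (1.7321 · 2.8723) = 1.5 / 4.9749 = 0.3015
  r[Y,Y] = 1 (diagonal).
  r[Y,Z] = -1.5 / (1 · 2.8723) = -1.5 / 2.8723 = -0.5222
  r[Z,Z] = 1 (diagonal).

R is symmetric with unit diagonal. Assembling:

R = [[1, -0.5774, 0.3015],
 [-0.5774, 1, -0.5222],
 [0.3015, -0.5222, 1]]


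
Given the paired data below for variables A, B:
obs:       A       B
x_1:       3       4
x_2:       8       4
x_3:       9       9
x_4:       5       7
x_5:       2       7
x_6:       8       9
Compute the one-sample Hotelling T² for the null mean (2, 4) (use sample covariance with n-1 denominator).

Step 1 — sample mean vector:
  mean(A) = (3 + 8 + 9 + 5 + 2 + 8) / 6 = 35/6 = 5.8333
  mean(B) = (4 + 4 + 9 + 7 + 7 + 9) / 6 = 40/6 = 6.6667
  x̄ = (5.8333, 6.6667),  deviation x̄ - mu_0 = (5.8333, 6.6667) - (2, 4) = (3.8333, 2.6667).

Step 2 — sample covariance matrix, S[i,j] = (1/(n-1)) · Σ_k (x_{k,i} - mean_i) · (x_{k,j} - mean_j), divisor n-1 = 5:
  S[A,A] = ((-2.8333)·(-2.8333) + (2.1667)·(2.1667) + (3.1667)·(3.1667) + (-0.8333)·(-0.8333) + (-3.8333)·(-3.8333) + (2.1667)·(2.1667)) / 5 = 42.8333/5 = 8.5667
  S[A,B] = ((-2.8333)·(-2.6667) + (2.1667)·(-2.6667) + (3.1667)·(2.3333) + (-0.8333)·(0.3333) + (-3.8333)·(0.3333) + (2.1667)·(2.3333)) / 5 = 12.6667/5 = 2.5333
  S[B,B] = ((-2.6667)·(-2.6667) + (-2.6667)·(-2.6667) + (2.3333)·(2.3333) + (0.3333)·(0.3333) + (0.3333)·(0.3333) + (2.3333)·(2.3333)) / 5 = 25.3333/5 = 5.0667
  S = [[8.5667, 2.5333],
 [2.5333, 5.0667]].

Step 3 — invert S. det(S) = 8.5667·5.0667 - (2.5333)² = 36.9867.
  S^{-1} = (1/det) · [[d, -b], [-b, a]] = [[0.137, -0.0685],
 [-0.0685, 0.2316]].

Step 4 — quadratic form (x̄ - mu_0)^T · S^{-1} · (x̄ - mu_0):
  S^{-1} · (x̄ - mu_0) = (0.3425, 0.3551),
  (x̄ - mu_0)^T · [...] = (3.8333)·(0.3425) + (2.6667)·(0.3551) = 2.2597.

Step 5 — scale by n: T² = 6 · 2.2597 = 13.558.

T² ≈ 13.558


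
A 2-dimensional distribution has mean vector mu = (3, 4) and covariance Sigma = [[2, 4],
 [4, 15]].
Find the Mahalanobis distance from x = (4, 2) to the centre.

Step 1 — centre the observation: (x - mu) = (1, -2).

Step 2 — invert Sigma. det(Sigma) = 2·15 - (4)² = 14.
  Sigma^{-1} = (1/det) · [[d, -b], [-b, a]] = [[1.0714, -0.2857],
 [-0.2857, 0.1429]].

Step 3 — form the quadratic (x - mu)^T · Sigma^{-1} · (x - mu):
  Sigma^{-1} · (x - mu) = (1.6429, -0.5714).
  (x - mu)^T · [Sigma^{-1} · (x - mu)] = (1)·(1.6429) + (-2)·(-0.5714) = 2.7857.

Step 4 — take square root: d = √(2.7857) ≈ 1.669.

d(x, mu) = √(2.7857) ≈ 1.669


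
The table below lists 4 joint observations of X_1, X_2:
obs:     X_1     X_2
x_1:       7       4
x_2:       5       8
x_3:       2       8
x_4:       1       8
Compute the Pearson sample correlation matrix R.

Step 1 — column means:
  mean(X_1) = (7 + 5 + 2 + 1) / 4 = 15/4 = 3.75
  mean(X_2) = (4 + 8 + 8 + 8) / 4 = 28/4 = 7

Step 2 — sample variances and covariances s[i,j] = (1/(n-1)) · Σ_k (x_{k,i} - mean_i) · (x_{k,j} - mean_j), with n-1 = 3:
  s[X_1,X_1] = ((3.25)·(3.25) + (1.25)·(1.25) + (-1.75)·(-1.75) + (-2.75)·(-2.75)) / 3 = 22.75/3 = 7.5833
  s[X_1,X_2] = ((3.25)·(-3) + (1.25)·(1) + (-1.75)·(1) + (-2.75)·(1)) / 3 = -13/3 = -4.3333
  s[X_2,X_2] = ((-3)·(-3) + (1)·(1) + (1)·(1) + (1)·(1)) / 3 = 12/3 = 4
  Sample standard deviations s_i = √(s[i,i]):
  s(X_1) = √(7.5833) = 2.7538
  s(X_2) = √(4) = 2

Step 3 — r_{ij} = s_{ij} / (s_i · s_j):
  r[X_1,X_1] = 1 (diagonal).
  r[X_1,X_2] = -4.3333 / (2.7538 · 2) = -4.3333 / 5.5076 = -0.7868
  r[X_2,X_2] = 1 (diagonal).

R is symmetric with unit diagonal. Assembling:

R = [[1, -0.7868],
 [-0.7868, 1]]


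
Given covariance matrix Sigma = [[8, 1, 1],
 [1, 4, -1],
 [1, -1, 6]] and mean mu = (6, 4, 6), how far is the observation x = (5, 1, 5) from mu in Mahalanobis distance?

Step 1 — centre the observation: (x - mu) = (-1, -3, -1).

Step 2 — invert Sigma (cofactor / det for 3×3, or solve directly):
  Sigma^{-1} = [[0.1337, -0.0407, -0.0291],
 [-0.0407, 0.2733, 0.0523],
 [-0.0291, 0.0523, 0.1802]].

Step 3 — form the quadratic (x - mu)^T · Sigma^{-1} · (x - mu):
  Sigma^{-1} · (x - mu) = (0.0174, -0.8314, -0.3081).
  (x - mu)^T · [Sigma^{-1} · (x - mu)] = (-1)·(0.0174) + (-3)·(-0.8314) + (-1)·(-0.3081) = 2.7849.

Step 4 — take square root: d = √(2.7849) ≈ 1.6688.

d(x, mu) = √(2.7849) ≈ 1.6688


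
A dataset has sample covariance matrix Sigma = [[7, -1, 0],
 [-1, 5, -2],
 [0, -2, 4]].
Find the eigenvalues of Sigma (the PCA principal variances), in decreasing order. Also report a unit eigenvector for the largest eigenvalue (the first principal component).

Step 1 — characteristic polynomial p(λ) = det(λI - Sigma) = λ³ - tr·λ² + c_1·λ - det, where tr = trace, c_1 = sum of the principal 2×2 minors, det = det(Sigma):
  tr = 7 + 5 + 4 = 16,
  c_1 = (7·5 - (-1)²) + (7·4 - (0)²) + (5·4 - (-2)²) = 34 + 28 + 16 = 78,
  det = 7·(5·4 - (-2)²) - (-1)·((-1)·4 - (-2)·(0)) + (0)·((-1)·(-2) - 5·(0)) = 7·(16) - (-1)·(-4) + (0)·(2) = 108.
  So p(λ) = λ³ - 16λ² + 78λ - 108.
Step 2 — look for an integer root (rational root theorem: any rational root is an integer divisor of 108). Testing λ = 6:
  p(6) = 216 - 576 + 468 - 108 = 0  ✓
  Dividing out (λ - 6): p(λ) = (λ - 6)(λ² - 10λ + 18).
Step 3 — remaining eigenvalues from the quadratic λ² - 10λ + 18 = 0:
  Δ = 10² - 4·18 = 100 - 72 = 28,  λ = (10 ± √28)/2 = (10 ± 5.2915)/2 ≈ 7.6458 or 2.3542.
  Sorted: λ_1 = 7.6458,  λ_2 = 6,  λ_3 = 2.3542  (check: sum = 16 = tr ✓).

Step 4 — unit eigenvector for λ_1 ≈ 7.6458: v spans the null space of (Sigma - λ_1 I), whose rows are
  r_1 = (-0.6458, -1, 0),  r_2 = (-1, -2.6458, -2),  r_3 = (0, -2, -3.6458).
  v is orthogonal to every row, so take v ∝ r_1 × r_2 = ((-1)·(-2) - (0)·(-2.6458), (0)·(-1) - (-0.6458)·(-2), (-0.6458)·(-2.6458) - (-1)·(-1)) ≈ (2, -1.2915, 0.7085).
  Let u = (2, -1.2915, 0.7085).
  ||u|| = √((2)² + (-1.2915)² + (0.7085)²) = √(6.1699) ≈ 2.4839,  v_1 = u/||u|| ≈ (0.8052, -0.5199, 0.2852) (||v_1|| = 1).

λ_1 = 7.6458,  λ_2 = 6,  λ_3 = 2.3542;  v_1 ≈ (0.8052, -0.5199, 0.2852)


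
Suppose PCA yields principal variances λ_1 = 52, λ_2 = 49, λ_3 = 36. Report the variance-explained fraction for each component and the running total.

Step 1 — total variance = trace(Sigma) = Σ λ_i = 52 + 49 + 36 = 137.

Step 2 — fraction explained by component i = λ_i / Σ λ:
  PC1: 52/137 = 0.3796
  PC2: 49/137 = 0.3577
  PC3: 36/137 = 0.2628

Step 3 — cumulative fraction after k components = (λ_1 + ... + λ_k) / Σ λ:
  k = 1: 52/137 = 0.3796
  k = 2: (52 + 49)/137 = 101/137 = 0.7372
  k = 3: (52 + 49 + 36)/137 = 137/137 = 1

Summary (fraction, with percent):

explained: PC1 0.3796 (37.96%), PC2 0.3577 (35.77%), PC3 0.2628 (26.28%);  cumulative: 0.3796, 0.7372, 1


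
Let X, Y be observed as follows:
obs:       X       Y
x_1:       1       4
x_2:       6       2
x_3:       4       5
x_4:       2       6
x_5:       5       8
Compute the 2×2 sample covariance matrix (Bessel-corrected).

Step 1 — column means:
  mean(X) = (1 + 6 + 4 + 2 + 5) / 5 = 18/5 = 3.6
  mean(Y) = (4 + 2 + 5 + 6 + 8) / 5 = 25/5 = 5

Step 2 — sample covariance S[i,j] = (1/(n-1)) · Σ_k (x_{k,i} - mean_i) · (x_{k,j} - mean_j), with n-1 = 4.
  S[X,X] = ((-2.6)·(-2.6) + (2.4)·(2.4) + (0.4)·(0.4) + (-1.6)·(-1.6) + (1.4)·(1.4)) / 4 = 17.2/4 = 4.3
  S[X,Y] = ((-2.6)·(-1) + (2.4)·(-3) + (0.4)·(0) + (-1.6)·(1) + (1.4)·(3)) / 4 = -2/4 = -0.5
  S[Y,Y] = ((-1)·(-1) + (-3)·(-3) + (0)·(0) + (1)·(1) + (3)·(3)) / 4 = 20/4 = 5

S is symmetric (S[j,i] = S[i,j]). Assembling:

S = [[4.3, -0.5],
 [-0.5, 5]]


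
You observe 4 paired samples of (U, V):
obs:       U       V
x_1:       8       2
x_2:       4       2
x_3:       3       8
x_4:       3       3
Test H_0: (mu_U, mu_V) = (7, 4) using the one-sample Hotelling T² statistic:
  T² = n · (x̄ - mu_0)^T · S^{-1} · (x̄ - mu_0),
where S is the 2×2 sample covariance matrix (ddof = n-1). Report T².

Step 1 — sample mean vector:
  mean(U) = (8 + 4 + 3 + 3) / 4 = 18/4 = 4.5
  mean(V) = (2 + 2 + 8 + 3) / 4 = 15/4 = 3.75
  x̄ = (4.5, 3.75),  deviation x̄ - mu_0 = (4.5, 3.75) - (7, 4) = (-2.5, -0.25).

Step 2 — sample covariance matrix, S[i,j] = (1/(n-1)) · Σ_k (x_{k,i} - mean_i) · (x_{k,j} - mean_j), divisor n-1 = 3:
  S[U,U] = ((3.5)·(3.5) + (-0.5)·(-0.5) + (-1.5)·(-1.5) + (-1.5)·(-1.5)) / 3 = 17/3 = 5.6667
  S[U,V] = ((3.5)·(-1.75) + (-0.5)·(-1.75) + (-1.5)·(4.25) + (-1.5)·(-0.75)) / 3 = -10.5/3 = -3.5
  S[V,V] = ((-1.75)·(-1.75) + (-1.75)·(-1.75) + (4.25)·(4.25) + (-0.75)·(-0.75)) / 3 = 24.75/3 = 8.25
  S = [[5.6667, -3.5],
 [-3.5, 8.25]].

Step 3 — invert S. det(S) = 5.6667·8.25 - (-3.5)² = 34.5.
  S^{-1} = (1/det) · [[d, -b], [-b, a]] = [[0.2391, 0.1014],
 [0.1014, 0.1643]].

Step 4 — quadratic form (x̄ - mu_0)^T · S^{-1} · (x̄ - mu_0):
  S^{-1} · (x̄ - mu_0) = (-0.6232, -0.2947),
  (x̄ - mu_0)^T · [...] = (-2.5)·(-0.6232) + (-0.25)·(-0.2947) = 1.6316.

Step 5 — scale by n: T² = 4 · 1.6316 = 6.5266.

T² ≈ 6.5266


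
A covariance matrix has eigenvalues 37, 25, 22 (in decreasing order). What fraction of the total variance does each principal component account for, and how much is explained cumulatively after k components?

Step 1 — total variance = trace(Sigma) = Σ λ_i = 37 + 25 + 22 = 84.

Step 2 — fraction explained by component i = λ_i / Σ λ:
  PC1: 37/84 = 0.4405
  PC2: 25/84 = 0.2976
  PC3: 22/84 = 0.2619

Step 3 — cumulative fraction after k components = (λ_1 + ... + λ_k) / Σ λ:
  k = 1: 37/84 = 0.4405
  k = 2: (37 + 25)/84 = 62/84 = 0.7381
  k = 3: (37 + 25 + 22)/84 = 84/84 = 1

Summary (fraction, with percent):

explained: PC1 0.4405 (44.05%), PC2 0.2976 (29.76%), PC3 0.2619 (26.19%);  cumulative: 0.4405, 0.7381, 1


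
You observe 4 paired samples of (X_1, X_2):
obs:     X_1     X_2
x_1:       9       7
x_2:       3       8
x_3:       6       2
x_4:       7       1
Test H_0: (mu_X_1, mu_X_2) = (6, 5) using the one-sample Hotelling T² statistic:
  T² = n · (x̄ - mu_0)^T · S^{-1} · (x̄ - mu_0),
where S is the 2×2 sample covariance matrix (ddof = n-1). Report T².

Step 1 — sample mean vector:
  mean(X_1) = (9 + 3 + 6 + 7) / 4 = 25/4 = 6.25
  mean(X_2) = (7 + 8 + 2 + 1) / 4 = 18/4 = 4.5
  x̄ = (6.25, 4.5),  deviation x̄ - mu_0 = (6.25, 4.5) - (6, 5) = (0.25, -0.5).

Step 2 — sample covariance matrix, S[i,j] = (1/(n-1)) · Σ_k (x_{k,i} - mean_i) · (x_{k,j} - mean_j), divisor n-1 = 3:
  S[X_1,X_1] = ((2.75)·(2.75) + (-3.25)·(-3.25) + (-0.25)·(-0.25) + (0.75)·(0.75)) / 3 = 18.75/3 = 6.25
  S[X_1,X_2] = ((2.75)·(2.5) + (-3.25)·(3.5) + (-0.25)·(-2.5) + (0.75)·(-3.5)) / 3 = -6.5/3 = -2.1667
  S[X_2,X_2] = ((2.5)·(2.5) + (3.5)·(3.5) + (-2.5)·(-2.5) + (-3.5)·(-3.5)) / 3 = 37/3 = 12.3333
  S = [[6.25, -2.1667],
 [-2.1667, 12.3333]].

Step 3 — invert S. det(S) = 6.25·12.3333 - (-2.1667)² = 72.3889.
  S^{-1} = (1/det) · [[d, -b], [-b, a]] = [[0.1704, 0.0299],
 [0.0299, 0.0863]].

Step 4 — quadratic form (x̄ - mu_0)^T · S^{-1} · (x̄ - mu_0):
  S^{-1} · (x̄ - mu_0) = (0.0276, -0.0357),
  (x̄ - mu_0)^T · [...] = (0.25)·(0.0276) + (-0.5)·(-0.0357) = 0.0248.

Step 5 — scale by n: T² = 4 · 0.0248 = 0.099.

T² ≈ 0.099


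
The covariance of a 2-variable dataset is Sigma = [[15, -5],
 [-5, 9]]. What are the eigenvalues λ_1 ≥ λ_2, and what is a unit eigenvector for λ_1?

Step 1 — characteristic polynomial of 2×2 Sigma:
  det(Sigma - λI) = λ² - trace · λ + det = 0.
  trace = 15 + 9 = 24, det = 15·9 - (-5)² = 110.
Step 2 — discriminant:
  Δ = trace² - 4·det = 576 - 440 = 136.
Step 3 — eigenvalues:
  λ = (trace ± √Δ)/2 = (24 ± 11.6619)/2,
  λ_1 = 17.831,  λ_2 = 6.169.

Step 4 — unit eigenvector for λ_1: solve (Sigma - λ_1 I)v = 0. First row:
  (15 - 17.831)·v_x + (-5)·v_y = 0, i.e. (-2.831)·v_x + (-5)·v_y = 0,
  so v ∝ (b, λ_1 - a) = (-5, 2.831); multiply by -1 so the first entry is positive: u = (5, -2.831).
  ||u|| = √((5)² + (-2.831)²) = √(33.0143) ≈ 5.7458,
  v_1 = u/||u|| ≈ (0.8702, -0.4927) (||v_1|| = 1).

λ_1 = 17.831,  λ_2 = 6.169;  v_1 ≈ (0.8702, -0.4927)


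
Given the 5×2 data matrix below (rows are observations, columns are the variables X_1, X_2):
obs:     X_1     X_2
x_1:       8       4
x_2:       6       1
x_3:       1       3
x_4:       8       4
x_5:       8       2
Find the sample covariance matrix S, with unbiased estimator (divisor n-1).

Step 1 — column means:
  mean(X_1) = (8 + 6 + 1 + 8 + 8) / 5 = 31/5 = 6.2
  mean(X_2) = (4 + 1 + 3 + 4 + 2) / 5 = 14/5 = 2.8

Step 2 — sample covariance S[i,j] = (1/(n-1)) · Σ_k (x_{k,i} - mean_i) · (x_{k,j} - mean_j), with n-1 = 4.
  S[X_1,X_1] = ((1.8)·(1.8) + (-0.2)·(-0.2) + (-5.2)·(-5.2) + (1.8)·(1.8) + (1.8)·(1.8)) / 4 = 36.8/4 = 9.2
  S[X_1,X_2] = ((1.8)·(1.2) + (-0.2)·(-1.8) + (-5.2)·(0.2) + (1.8)·(1.2) + (1.8)·(-0.8)) / 4 = 2.2/4 = 0.55
  S[X_2,X_2] = ((1.2)·(1.2) + (-1.8)·(-1.8) + (0.2)·(0.2) + (1.2)·(1.2) + (-0.8)·(-0.8)) / 4 = 6.8/4 = 1.7

S is symmetric (S[j,i] = S[i,j]). Assembling:

S = [[9.2, 0.55],
 [0.55, 1.7]]


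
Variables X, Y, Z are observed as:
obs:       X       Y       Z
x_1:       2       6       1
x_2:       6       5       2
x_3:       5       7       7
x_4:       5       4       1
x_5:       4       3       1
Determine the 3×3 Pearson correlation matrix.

Step 1 — column means:
  mean(X) = (2 + 6 + 5 + 5 + 4) / 5 = 22/5 = 4.4
  mean(Y) = (6 + 5 + 7 + 4 + 3) / 5 = 25/5 = 5
  mean(Z) = (1 + 2 + 7 + 1 + 1) / 5 = 12/5 = 2.4

Step 2 — sample variances and covariances s[i,j] = (1/(n-1)) · Σ_k (x_{k,i} - mean_i) · (x_{k,j} - mean_j), with n-1 = 4:
  s[X,X] = ((-2.4)·(-2.4) + (1.6)·(1.6) + (0.6)·(0.6) + (0.6)·(0.6) + (-0.4)·(-0.4)) / 4 = 9.2/4 = 2.3
  s[X,Y] = ((-2.4)·(1) + (1.6)·(0) + (0.6)·(2) + (0.6)·(-1) + (-0.4)·(-2)) / 4 = -1/4 = -0.25
  s[X,Z] = ((-2.4)·(-1.4) + (1.6)·(-0.4) + (0.6)·(4.6) + (0.6)·(-1.4) + (-0.4)·(-1.4)) / 4 = 5.2/4 = 1.3
  s[Y,Y] = ((1)·(1) + (0)·(0) + (2)·(2) + (-1)·(-1) + (-2)·(-2)) / 4 = 10/4 = 2.5
  s[Y,Z] = ((1)·(-1.4) + (0)·(-0.4) + (2)·(4.6) + (-1)·(-1.4) + (-2)·(-1.4)) / 4 = 12/4 = 3
  s[Z,Z] = ((-1.4)·(-1.4) + (-0.4)·(-0.4) + (4.6)·(4.6) + (-1.4)·(-1.4) + (-1.4)·(-1.4)) / 4 = 27.2/4 = 6.8
  Sample standard deviations s_i = √(s[i,i]):
  s(X) = √(2.3) = 1.5166
  s(Y) = √(2.5) = 1.5811
  s(Z) = √(6.8) = 2.6077

Step 3 — r_{ij} = s_{ij} / (s_i · s_j):
  r[X,X] = 1 (diagonal).
  r[X,Y] = -0.25 / (1.5166 · 1.5811) = -0.25 / 2.3979 = -0.1043
  r[X,Z] = 1.3 / (1.5166 · 2.6077) = 1.3 / 3.9547 = 0.3287
  r[Y,Y] = 1 (diagonal).
  r[Y,Z] = 3 / (1.5811 · 2.6077) = 3 / 4.1231 = 0.7276
  r[Z,Z] = 1 (diagonal).

R is symmetric with unit diagonal. Assembling:

R = [[1, -0.1043, 0.3287],
 [-0.1043, 1, 0.7276],
 [0.3287, 0.7276, 1]]


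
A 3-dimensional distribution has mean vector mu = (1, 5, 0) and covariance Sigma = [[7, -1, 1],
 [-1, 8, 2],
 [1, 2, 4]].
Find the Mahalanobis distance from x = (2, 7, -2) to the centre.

Step 1 — centre the observation: (x - mu) = (1, 2, -2).

Step 2 — invert Sigma (cofactor / det for 3×3, or solve directly):
  Sigma^{-1} = [[0.1556, 0.0333, -0.0556],
 [0.0333, 0.15, -0.0833],
 [-0.0556, -0.0833, 0.3056]].

Step 3 — form the quadratic (x - mu)^T · Sigma^{-1} · (x - mu):
  Sigma^{-1} · (x - mu) = (0.3333, 0.5, -0.8333).
  (x - mu)^T · [Sigma^{-1} · (x - mu)] = (1)·(0.3333) + (2)·(0.5) + (-2)·(-0.8333) = 3.

Step 4 — take square root: d = √(3) ≈ 1.7321.

d(x, mu) = √(3) ≈ 1.7321


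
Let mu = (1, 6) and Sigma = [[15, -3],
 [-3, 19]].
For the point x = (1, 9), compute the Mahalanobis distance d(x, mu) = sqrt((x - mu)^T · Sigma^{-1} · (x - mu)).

Step 1 — centre the observation: (x - mu) = (0, 3).

Step 2 — invert Sigma. det(Sigma) = 15·19 - (-3)² = 276.
  Sigma^{-1} = (1/det) · [[d, -b], [-b, a]] = [[0.0688, 0.0109],
 [0.0109, 0.0543]].

Step 3 — form the quadratic (x - mu)^T · Sigma^{-1} · (x - mu):
  Sigma^{-1} · (x - mu) = (0.0326, 0.163).
  (x - mu)^T · [Sigma^{-1} · (x - mu)] = (0)·(0.0326) + (3)·(0.163) = 0.4891.

Step 4 — take square root: d = √(0.4891) ≈ 0.6994.

d(x, mu) = √(0.4891) ≈ 0.6994


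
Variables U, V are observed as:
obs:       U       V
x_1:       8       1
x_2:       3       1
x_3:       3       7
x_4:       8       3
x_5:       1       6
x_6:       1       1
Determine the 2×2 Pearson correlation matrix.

Step 1 — column means:
  mean(U) = (8 + 3 + 3 + 8 + 1 + 1) / 6 = 24/6 = 4
  mean(V) = (1 + 1 + 7 + 3 + 6 + 1) / 6 = 19/6 = 3.1667

Step 2 — sample variances and covariances s[i,j] = (1/(n-1)) · Σ_k (x_{k,i} - mean_i) · (x_{k,j} - mean_j), with n-1 = 5:
  s[U,U] = ((4)·(4) + (-1)·(-1) + (-1)·(-1) + (4)·(4) + (-3)·(-3) + (-3)·(-3)) / 5 = 52/5 = 10.4
  s[U,V] = ((4)·(-2.1667) + (-1)·(-2.1667) + (-1)·(3.8333) + (4)·(-0.1667) + (-3)·(2.8333) + (-3)·(-2.1667)) / 5 = -13/5 = -2.6
  s[V,V] = ((-2.1667)·(-2.1667) + (-2.1667)·(-2.1667) + (3.8333)·(3.8333) + (-0.1667)·(-0.1667) + (2.8333)·(2.8333) + (-2.1667)·(-2.1667)) / 5 = 36.8333/5 = 7.3667
  Sample standard deviations s_i = √(s[i,i]):
  s(U) = √(10.4) = 3.2249
  s(V) = √(7.3667) = 2.7142

Step 3 — r_{ij} = s_{ij} / (s_i · s_j):
  r[U,U] = 1 (diagonal).
  r[U,V] = -2.6 / (3.2249 · 2.7142) = -2.6 / 8.7529 = -0.297
  r[V,V] = 1 (diagonal).

R is symmetric with unit diagonal. Assembling:

R = [[1, -0.297],
 [-0.297, 1]]


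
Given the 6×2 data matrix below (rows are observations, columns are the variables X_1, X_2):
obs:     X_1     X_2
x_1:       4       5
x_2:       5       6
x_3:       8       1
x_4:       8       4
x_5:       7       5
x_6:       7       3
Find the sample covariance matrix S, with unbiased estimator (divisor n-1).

Step 1 — column means:
  mean(X_1) = (4 + 5 + 8 + 8 + 7 + 7) / 6 = 39/6 = 6.5
  mean(X_2) = (5 + 6 + 1 + 4 + 5 + 3) / 6 = 24/6 = 4

Step 2 — sample covariance S[i,j] = (1/(n-1)) · Σ_k (x_{k,i} - mean_i) · (x_{k,j} - mean_j), with n-1 = 5.
  S[X_1,X_1] = ((-2.5)·(-2.5) + (-1.5)·(-1.5) + (1.5)·(1.5) + (1.5)·(1.5) + (0.5)·(0.5) + (0.5)·(0.5)) / 5 = 13.5/5 = 2.7
  S[X_1,X_2] = ((-2.5)·(1) + (-1.5)·(2) + (1.5)·(-3) + (1.5)·(0) + (0.5)·(1) + (0.5)·(-1)) / 5 = -10/5 = -2
  S[X_2,X_2] = ((1)·(1) + (2)·(2) + (-3)·(-3) + (0)·(0) + (1)·(1) + (-1)·(-1)) / 5 = 16/5 = 3.2

S is symmetric (S[j,i] = S[i,j]). Assembling:

S = [[2.7, -2],
 [-2, 3.2]]


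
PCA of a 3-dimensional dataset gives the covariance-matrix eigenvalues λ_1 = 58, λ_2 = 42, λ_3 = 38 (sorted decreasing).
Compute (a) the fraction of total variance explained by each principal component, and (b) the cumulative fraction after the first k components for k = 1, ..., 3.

Step 1 — total variance = trace(Sigma) = Σ λ_i = 58 + 42 + 38 = 138.

Step 2 — fraction explained by component i = λ_i / Σ λ:
  PC1: 58/138 = 0.4203
  PC2: 42/138 = 0.3043
  PC3: 38/138 = 0.2754

Step 3 — cumulative fraction after k components = (λ_1 + ... + λ_k) / Σ λ:
  k = 1: 58/138 = 0.4203
  k = 2: (58 + 42)/138 = 100/138 = 0.7246
  k = 3: (58 + 42 + 38)/138 = 138/138 = 1

Summary (fraction, with percent):

explained: PC1 0.4203 (42.03%), PC2 0.3043 (30.43%), PC3 0.2754 (27.54%);  cumulative: 0.4203, 0.7246, 1


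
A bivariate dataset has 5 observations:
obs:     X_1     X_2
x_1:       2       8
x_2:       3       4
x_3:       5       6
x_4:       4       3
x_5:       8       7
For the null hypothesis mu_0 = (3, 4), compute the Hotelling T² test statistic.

Step 1 — sample mean vector:
  mean(X_1) = (2 + 3 + 5 + 4 + 8) / 5 = 22/5 = 4.4
  mean(X_2) = (8 + 4 + 6 + 3 + 7) / 5 = 28/5 = 5.6
  x̄ = (4.4, 5.6),  deviation x̄ - mu_0 = (4.4, 5.6) - (3, 4) = (1.4, 1.6).

Step 2 — sample covariance matrix, S[i,j] = (1/(n-1)) · Σ_k (x_{k,i} - mean_i) · (x_{k,j} - mean_j), divisor n-1 = 4:
  S[X_1,X_1] = ((-2.4)·(-2.4) + (-1.4)·(-1.4) + (0.6)·(0.6) + (-0.4)·(-0.4) + (3.6)·(3.6)) / 4 = 21.2/4 = 5.3
  S[X_1,X_2] = ((-2.4)·(2.4) + (-1.4)·(-1.6) + (0.6)·(0.4) + (-0.4)·(-2.6) + (3.6)·(1.4)) / 4 = 2.8/4 = 0.7
  S[X_2,X_2] = ((2.4)·(2.4) + (-1.6)·(-1.6) + (0.4)·(0.4) + (-2.6)·(-2.6) + (1.4)·(1.4)) / 4 = 17.2/4 = 4.3
  S = [[5.3, 0.7],
 [0.7, 4.3]].

Step 3 — invert S. det(S) = 5.3·4.3 - (0.7)² = 22.3.
  S^{-1} = (1/det) · [[d, -b], [-b, a]] = [[0.1928, -0.0314],
 [-0.0314, 0.2377]].

Step 4 — quadratic form (x̄ - mu_0)^T · S^{-1} · (x̄ - mu_0):
  S^{-1} · (x̄ - mu_0) = (0.2197, 0.3363),
  (x̄ - mu_0)^T · [...] = (1.4)·(0.2197) + (1.6)·(0.3363) = 0.8457.

Step 5 — scale by n: T² = 5 · 0.8457 = 4.2287.

T² ≈ 4.2287


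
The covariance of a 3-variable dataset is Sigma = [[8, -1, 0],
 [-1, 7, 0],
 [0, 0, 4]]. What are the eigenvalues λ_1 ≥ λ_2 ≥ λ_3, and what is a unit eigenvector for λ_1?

Step 1 — characteristic polynomial p(λ) = det(λI - Sigma) = λ³ - tr·λ² + c_1·λ - det, where tr = trace, c_1 = sum of the principal 2×2 minors, det = det(Sigma):
  tr = 8 + 7 + 4 = 19,
  c_1 = (8·7 - (-1)²) + (8·4 - (0)²) + (7·4 - (0)²) = 55 + 32 + 28 = 115,
  det = 8·(7·4 - (0)²) - (-1)·((-1)·4 - (0)·(0)) + (0)·((-1)·(0) - 7·(0)) = 8·(28) - (-1)·(-4) + (0)·(0) = 220.
  So p(λ) = λ³ - 19λ² + 115λ - 220.
Step 2 — look for an integer root (rational root theorem: any rational root is an integer divisor of 220). Testing λ = 4:
  p(4) = 64 - 304 + 460 - 220 = 0  ✓
  Dividing out (λ - 4): p(λ) = (λ - 4)(λ² - 15λ + 55).
Step 3 — remaining eigenvalues from the quadratic λ² - 15λ + 55 = 0:
  Δ = 15² - 4·55 = 225 - 220 = 5,  λ = (15 ± √5)/2 = (15 ± 2.2361)/2 ≈ 8.618 or 6.382.
  Sorted: λ_1 = 8.618,  λ_2 = 6.382,  λ_3 = 4  (check: sum = 19 = tr ✓).

Step 4 — unit eigenvector for λ_1 ≈ 8.618: v spans the null space of (Sigma - λ_1 I), whose rows are
  r_1 = (-0.618, -1, 0),  r_2 = (-1, -1.618, 0),  r_3 = (0, 0, -4.618).
  v is orthogonal to every row, so take v ∝ r_1 × r_3 = ((-1)·(-4.618) - (0)·(0), (0)·(0) - (-0.618)·(-4.618), (-0.618)·(0) - (-1)·(0)) ≈ (4.618, -2.8541, 0).
  Let u = (4.618, -2.8541, 0).
  ||u|| = √((4.618)² + (-2.8541)² + (0)²) = √(29.4721) ≈ 5.4288,  v_1 = u/||u|| ≈ (0.8507, -0.5257, 0) (||v_1|| = 1).

λ_1 = 8.618,  λ_2 = 6.382,  λ_3 = 4;  v_1 ≈ (0.8507, -0.5257, 0)


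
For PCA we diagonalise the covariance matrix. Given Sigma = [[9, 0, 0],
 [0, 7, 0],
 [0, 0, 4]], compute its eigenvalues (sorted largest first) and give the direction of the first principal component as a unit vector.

Step 1 — characteristic polynomial p(λ) = det(λI - Sigma) = λ³ - tr·λ² + c_1·λ - det, where tr = trace, c_1 = sum of the principal 2×2 minors, det = det(Sigma):
  tr = 9 + 7 + 4 = 20,
  c_1 = (9·7 - (0)²) + (9·4 - (0)²) + (7·4 - (0)²) = 63 + 36 + 28 = 127,
  det = 9·(7·4 - (0)²) - (0)·((0)·4 - (0)·(0)) + (0)·((0)·(0) - 7·(0)) = 9·(28) - (0)·(0) + (0)·(0) = 252.
  So p(λ) = λ³ - 20λ² + 127λ - 252.
Step 2 — look for an integer root (rational root theorem: any rational root is an integer divisor of 252). Testing λ = 4:
  p(4) = 64 - 320 + 508 - 252 = 0  ✓
  Dividing out (λ - 4): p(λ) = (λ - 4)(λ² - 16λ + 63).
Step 3 — remaining eigenvalues from the quadratic λ² - 16λ + 63 = 0:
  Δ = 16² - 4·63 = 256 - 252 = 4,  λ = (16 ± √4)/2 = (16 ± 2)/2 = 9 or 7.
  Sorted: λ_1 = 9,  λ_2 = 7,  λ_3 = 4  (check: sum = 20 = tr ✓).

Step 4 — unit eigenvector for λ_1 = 9: v spans the null space of (Sigma - λ_1 I), whose rows are
  r_1 = (0, 0, 0),  r_2 = (0, -2, 0),  r_3 = (0, 0, -5).
  v is orthogonal to every row, so take v ∝ r_2 × r_3 = ((-2)·(-5) - (0)·(0), (0)·(0) - (0)·(-5), (0)·(0) - (-2)·(0)) = (10, 0, 0).
  Rescale (divide by 10): u = (1, 0, 0).
  ||u|| = √((1)² + (0)² + (0)²) = √(1) = 1,  v_1 = u/||u|| ≈ (1, 0, 0) (||v_1|| = 1).

λ_1 = 9,  λ_2 = 7,  λ_3 = 4;  v_1 ≈ (1, 0, 0)


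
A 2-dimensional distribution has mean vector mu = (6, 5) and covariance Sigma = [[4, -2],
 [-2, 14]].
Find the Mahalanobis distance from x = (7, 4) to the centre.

Step 1 — centre the observation: (x - mu) = (1, -1).

Step 2 — invert Sigma. det(Sigma) = 4·14 - (-2)² = 52.
  Sigma^{-1} = (1/det) · [[d, -b], [-b, a]] = [[0.2692, 0.0385],
 [0.0385, 0.0769]].

Step 3 — form the quadratic (x - mu)^T · Sigma^{-1} · (x - mu):
  Sigma^{-1} · (x - mu) = (0.2308, -0.0385).
  (x - mu)^T · [Sigma^{-1} · (x - mu)] = (1)·(0.2308) + (-1)·(-0.0385) = 0.2692.

Step 4 — take square root: d = √(0.2692) ≈ 0.5189.

d(x, mu) = √(0.2692) ≈ 0.5189


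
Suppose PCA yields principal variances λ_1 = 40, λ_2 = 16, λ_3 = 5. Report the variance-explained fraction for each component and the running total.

Step 1 — total variance = trace(Sigma) = Σ λ_i = 40 + 16 + 5 = 61.

Step 2 — fraction explained by component i = λ_i / Σ λ:
  PC1: 40/61 = 0.6557
  PC2: 16/61 = 0.2623
  PC3: 5/61 = 0.082

Step 3 — cumulative fraction after k components = (λ_1 + ... + λ_k) / Σ λ:
  k = 1: 40/61 = 0.6557
  k = 2: (40 + 16)/61 = 56/61 = 0.918
  k = 3: (40 + 16 + 5)/61 = 61/61 = 1

Summary (fraction, with percent):

explained: PC1 0.6557 (65.57%), PC2 0.2623 (26.23%), PC3 0.082 (8.2%);  cumulative: 0.6557, 0.918, 1


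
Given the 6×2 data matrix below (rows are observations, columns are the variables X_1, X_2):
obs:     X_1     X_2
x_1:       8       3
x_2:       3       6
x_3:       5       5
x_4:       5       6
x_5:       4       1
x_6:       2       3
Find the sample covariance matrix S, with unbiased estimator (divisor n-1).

Step 1 — column means:
  mean(X_1) = (8 + 3 + 5 + 5 + 4 + 2) / 6 = 27/6 = 4.5
  mean(X_2) = (3 + 6 + 5 + 6 + 1 + 3) / 6 = 24/6 = 4

Step 2 — sample covariance S[i,j] = (1/(n-1)) · Σ_k (x_{k,i} - mean_i) · (x_{k,j} - mean_j), with n-1 = 5.
  S[X_1,X_1] = ((3.5)·(3.5) + (-1.5)·(-1.5) + (0.5)·(0.5) + (0.5)·(0.5) + (-0.5)·(-0.5) + (-2.5)·(-2.5)) / 5 = 21.5/5 = 4.3
  S[X_1,X_2] = ((3.5)·(-1) + (-1.5)·(2) + (0.5)·(1) + (0.5)·(2) + (-0.5)·(-3) + (-2.5)·(-1)) / 5 = -1/5 = -0.2
  S[X_2,X_2] = ((-1)·(-1) + (2)·(2) + (1)·(1) + (2)·(2) + (-3)·(-3) + (-1)·(-1)) / 5 = 20/5 = 4

S is symmetric (S[j,i] = S[i,j]). Assembling:

S = [[4.3, -0.2],
 [-0.2, 4]]


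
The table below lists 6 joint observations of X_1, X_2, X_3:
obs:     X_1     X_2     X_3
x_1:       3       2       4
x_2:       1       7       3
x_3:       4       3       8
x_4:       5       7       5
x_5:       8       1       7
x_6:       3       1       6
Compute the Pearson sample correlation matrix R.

Step 1 — column means:
  mean(X_1) = (3 + 1 + 4 + 5 + 8 + 3) / 6 = 24/6 = 4
  mean(X_2) = (2 + 7 + 3 + 7 + 1 + 1) / 6 = 21/6 = 3.5
  mean(X_3) = (4 + 3 + 8 + 5 + 7 + 6) / 6 = 33/6 = 5.5

Step 2 — sample variances and covariances s[i,j] = (1/(n-1)) · Σ_k (x_{k,i} - mean_i) · (x_{k,j} - mean_j), with n-1 = 5:
  s[X_1,X_1] = ((-1)·(-1) + (-3)·(-3) + (0)·(0) + (1)·(1) + (4)·(4) + (-1)·(-1)) / 5 = 28/5 = 5.6
  s[X_1,X_2] = ((-1)·(-1.5) + (-3)·(3.5) + (0)·(-0.5) + (1)·(3.5) + (4)·(-2.5) + (-1)·(-2.5)) / 5 = -13/5 = -2.6
  s[X_1,X_3] = ((-1)·(-1.5) + (-3)·(-2.5) + (0)·(2.5) + (1)·(-0.5) + (4)·(1.5) + (-1)·(0.5)) / 5 = 14/5 = 2.8
  s[X_2,X_2] = ((-1.5)·(-1.5) + (3.5)·(3.5) + (-0.5)·(-0.5) + (3.5)·(3.5) + (-2.5)·(-2.5) + (-2.5)·(-2.5)) / 5 = 39.5/5 = 7.9
  s[X_2,X_3] = ((-1.5)·(-1.5) + (3.5)·(-2.5) + (-0.5)·(2.5) + (3.5)·(-0.5) + (-2.5)·(1.5) + (-2.5)·(0.5)) / 5 = -14.5/5 = -2.9
  s[X_3,X_3] = ((-1.5)·(-1.5) + (-2.5)·(-2.5) + (2.5)·(2.5) + (-0.5)·(-0.5) + (1.5)·(1.5) + (0.5)·(0.5)) / 5 = 17.5/5 = 3.5
  Sample standard deviations s_i = √(s[i,i]):
  s(X_1) = √(5.6) = 2.3664
  s(X_2) = √(7.9) = 2.8107
  s(X_3) = √(3.5) = 1.8708

Step 3 — r_{ij} = s_{ij} / (s_i · s_j):
  r[X_1,X_1] = 1 (diagonal).
  r[X_1,X_2] = -2.6 / (2.3664 · 2.8107) = -2.6 / 6.6513 = -0.3909
  r[X_1,X_3] = 2.8 / (2.3664 · 1.8708) = 2.8 / 4.4272 = 0.6325
  r[X_2,X_2] = 1 (diagonal).
  r[X_2,X_3] = -2.9 / (2.8107 · 1.8708) = -2.9 / 5.2583 = -0.5515
  r[X_3,X_3] = 1 (diagonal).

R is symmetric with unit diagonal. Assembling:

R = [[1, -0.3909, 0.6325],
 [-0.3909, 1, -0.5515],
 [0.6325, -0.5515, 1]]


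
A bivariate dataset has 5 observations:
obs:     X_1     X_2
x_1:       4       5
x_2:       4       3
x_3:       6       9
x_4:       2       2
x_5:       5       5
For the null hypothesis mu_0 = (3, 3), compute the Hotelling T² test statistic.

Step 1 — sample mean vector:
  mean(X_1) = (4 + 4 + 6 + 2 + 5) / 5 = 21/5 = 4.2
  mean(X_2) = (5 + 3 + 9 + 2 + 5) / 5 = 24/5 = 4.8
  x̄ = (4.2, 4.8),  deviation x̄ - mu_0 = (4.2, 4.8) - (3, 3) = (1.2, 1.8).

Step 2 — sample covariance matrix, S[i,j] = (1/(n-1)) · Σ_k (x_{k,i} - mean_i) · (x_{k,j} - mean_j), divisor n-1 = 4:
  S[X_1,X_1] = ((-0.2)·(-0.2) + (-0.2)·(-0.2) + (1.8)·(1.8) + (-2.2)·(-2.2) + (0.8)·(0.8)) / 4 = 8.8/4 = 2.2
  S[X_1,X_2] = ((-0.2)·(0.2) + (-0.2)·(-1.8) + (1.8)·(4.2) + (-2.2)·(-2.8) + (0.8)·(0.2)) / 4 = 14.2/4 = 3.55
  S[X_2,X_2] = ((0.2)·(0.2) + (-1.8)·(-1.8) + (4.2)·(4.2) + (-2.8)·(-2.8) + (0.2)·(0.2)) / 4 = 28.8/4 = 7.2
  S = [[2.2, 3.55],
 [3.55, 7.2]].

Step 3 — invert S. det(S) = 2.2·7.2 - (3.55)² = 3.2375.
  S^{-1} = (1/det) · [[d, -b], [-b, a]] = [[2.2239, -1.0965],
 [-1.0965, 0.6795]].

Step 4 — quadratic form (x̄ - mu_0)^T · S^{-1} · (x̄ - mu_0):
  S^{-1} · (x̄ - mu_0) = (0.695, -0.0927),
  (x̄ - mu_0)^T · [...] = (1.2)·(0.695) + (1.8)·(-0.0927) = 0.6672.

Step 5 — scale by n: T² = 5 · 0.6672 = 3.3359.

T² ≈ 3.3359


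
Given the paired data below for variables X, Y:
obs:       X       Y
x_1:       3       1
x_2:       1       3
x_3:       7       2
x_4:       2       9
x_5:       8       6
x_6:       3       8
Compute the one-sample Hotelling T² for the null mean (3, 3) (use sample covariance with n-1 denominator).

Step 1 — sample mean vector:
  mean(X) = (3 + 1 + 7 + 2 + 8 + 3) / 6 = 24/6 = 4
  mean(Y) = (1 + 3 + 2 + 9 + 6 + 8) / 6 = 29/6 = 4.8333
  x̄ = (4, 4.8333),  deviation x̄ - mu_0 = (4, 4.8333) - (3, 3) = (1, 1.8333).

Step 2 — sample covariance matrix, S[i,j] = (1/(n-1)) · Σ_k (x_{k,i} - mean_i) · (x_{k,j} - mean_j), divisor n-1 = 5:
  S[X,X] = ((-1)·(-1) + (-3)·(-3) + (3)·(3) + (-2)·(-2) + (4)·(4) + (-1)·(-1)) / 5 = 40/5 = 8
  S[X,Y] = ((-1)·(-3.8333) + (-3)·(-1.8333) + (3)·(-2.8333) + (-2)·(4.1667) + (4)·(1.1667) + (-1)·(3.1667)) / 5 = -6/5 = -1.2
  S[Y,Y] = ((-3.8333)·(-3.8333) + (-1.8333)·(-1.8333) + (-2.8333)·(-2.8333) + (4.1667)·(4.1667) + (1.1667)·(1.1667) + (3.1667)·(3.1667)) / 5 = 54.8333/5 = 10.9667
  S = [[8, -1.2],
 [-1.2, 10.9667]].

Step 3 — invert S. det(S) = 8·10.9667 - (-1.2)² = 86.2933.
  S^{-1} = (1/det) · [[d, -b], [-b, a]] = [[0.1271, 0.0139],
 [0.0139, 0.0927]].

Step 4 — quadratic form (x̄ - mu_0)^T · S^{-1} · (x̄ - mu_0):
  S^{-1} · (x̄ - mu_0) = (0.1526, 0.1839),
  (x̄ - mu_0)^T · [...] = (1)·(0.1526) + (1.8333)·(0.1839) = 0.4897.

Step 5 — scale by n: T² = 6 · 0.4897 = 2.938.

T² ≈ 2.938


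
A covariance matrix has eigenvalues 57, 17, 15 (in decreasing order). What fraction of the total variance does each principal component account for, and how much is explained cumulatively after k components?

Step 1 — total variance = trace(Sigma) = Σ λ_i = 57 + 17 + 15 = 89.

Step 2 — fraction explained by component i = λ_i / Σ λ:
  PC1: 57/89 = 0.6404
  PC2: 17/89 = 0.191
  PC3: 15/89 = 0.1685

Step 3 — cumulative fraction after k components = (λ_1 + ... + λ_k) / Σ λ:
  k = 1: 57/89 = 0.6404
  k = 2: (57 + 17)/89 = 74/89 = 0.8315
  k = 3: (57 + 17 + 15)/89 = 89/89 = 1

Summary (fraction, with percent):

explained: PC1 0.6404 (64.04%), PC2 0.191 (19.1%), PC3 0.1685 (16.85%);  cumulative: 0.6404, 0.8315, 1


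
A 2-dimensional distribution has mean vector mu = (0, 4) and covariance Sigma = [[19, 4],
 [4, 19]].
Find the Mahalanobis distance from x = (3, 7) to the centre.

Step 1 — centre the observation: (x - mu) = (3, 3).

Step 2 — invert Sigma. det(Sigma) = 19·19 - (4)² = 345.
  Sigma^{-1} = (1/det) · [[d, -b], [-b, a]] = [[0.0551, -0.0116],
 [-0.0116, 0.0551]].

Step 3 — form the quadratic (x - mu)^T · Sigma^{-1} · (x - mu):
  Sigma^{-1} · (x - mu) = (0.1304, 0.1304).
  (x - mu)^T · [Sigma^{-1} · (x - mu)] = (3)·(0.1304) + (3)·(0.1304) = 0.7826.

Step 4 — take square root: d = √(0.7826) ≈ 0.8847.

d(x, mu) = √(0.7826) ≈ 0.8847


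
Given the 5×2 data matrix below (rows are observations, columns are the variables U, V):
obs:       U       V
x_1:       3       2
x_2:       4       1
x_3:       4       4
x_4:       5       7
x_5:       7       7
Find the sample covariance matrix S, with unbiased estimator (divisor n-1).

Step 1 — column means:
  mean(U) = (3 + 4 + 4 + 5 + 7) / 5 = 23/5 = 4.6
  mean(V) = (2 + 1 + 4 + 7 + 7) / 5 = 21/5 = 4.2

Step 2 — sample covariance S[i,j] = (1/(n-1)) · Σ_k (x_{k,i} - mean_i) · (x_{k,j} - mean_j), with n-1 = 4.
  S[U,U] = ((-1.6)·(-1.6) + (-0.6)·(-0.6) + (-0.6)·(-0.6) + (0.4)·(0.4) + (2.4)·(2.4)) / 4 = 9.2/4 = 2.3
  S[U,V] = ((-1.6)·(-2.2) + (-0.6)·(-3.2) + (-0.6)·(-0.2) + (0.4)·(2.8) + (2.4)·(2.8)) / 4 = 13.4/4 = 3.35
  S[V,V] = ((-2.2)·(-2.2) + (-3.2)·(-3.2) + (-0.2)·(-0.2) + (2.8)·(2.8) + (2.8)·(2.8)) / 4 = 30.8/4 = 7.7

S is symmetric (S[j,i] = S[i,j]). Assembling:

S = [[2.3, 3.35],
 [3.35, 7.7]]


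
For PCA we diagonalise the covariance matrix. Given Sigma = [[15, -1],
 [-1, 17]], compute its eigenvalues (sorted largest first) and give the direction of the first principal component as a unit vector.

Step 1 — characteristic polynomial of 2×2 Sigma:
  det(Sigma - λI) = λ² - trace · λ + det = 0.
  trace = 15 + 17 = 32, det = 15·17 - (-1)² = 254.
Step 2 — discriminant:
  Δ = trace² - 4·det = 1024 - 1016 = 8.
Step 3 — eigenvalues:
  λ = (trace ± √Δ)/2 = (32 ± 2.8284)/2,
  λ_1 = 17.4142,  λ_2 = 14.5858.

Step 4 — unit eigenvector for λ_1: solve (Sigma - λ_1 I)v = 0. First row:
  (15 - 17.4142)·v_x + (-1)·v_y = 0, i.e. (-2.4142)·v_x + (-1)·v_y = 0,
  so v ∝ (b, λ_1 - a) = (-1, 2.4142); multiply by -1 so the first entry is positive: u = (1, -2.4142).
  ||u|| = √((1)² + (-2.4142)²) = √(6.8284) ≈ 2.6131,
  v_1 = u/||u|| ≈ (0.3827, -0.9239) (||v_1|| = 1).

λ_1 = 17.4142,  λ_2 = 14.5858;  v_1 ≈ (0.3827, -0.9239)


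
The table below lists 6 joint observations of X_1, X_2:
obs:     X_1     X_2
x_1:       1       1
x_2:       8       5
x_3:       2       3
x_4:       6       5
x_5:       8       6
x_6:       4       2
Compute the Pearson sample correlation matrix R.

Step 1 — column means:
  mean(X_1) = (1 + 8 + 2 + 6 + 8 + 4) / 6 = 29/6 = 4.8333
  mean(X_2) = (1 + 5 + 3 + 5 + 6 + 2) / 6 = 22/6 = 3.6667

Step 2 — sample variances and covariances s[i,j] = (1/(n-1)) · Σ_k (x_{k,i} - mean_i) · (x_{k,j} - mean_j), with n-1 = 5:
  s[X_1,X_1] = ((-3.8333)·(-3.8333) + (3.1667)·(3.1667) + (-2.8333)·(-2.8333) + (1.1667)·(1.1667) + (3.1667)·(3.1667) + (-0.8333)·(-0.8333)) / 5 = 44.8333/5 = 8.9667
  s[X_1,X_2] = ((-3.8333)·(-2.6667) + (3.1667)·(1.3333) + (-2.8333)·(-0.6667) + (1.1667)·(1.3333) + (3.1667)·(2.3333) + (-0.8333)·(-1.6667)) / 5 = 26.6667/5 = 5.3333
  s[X_2,X_2] = ((-2.6667)·(-2.6667) + (1.3333)·(1.3333) + (-0.6667)·(-0.6667) + (1.3333)·(1.3333) + (2.3333)·(2.3333) + (-1.6667)·(-1.6667)) / 5 = 19.3333/5 = 3.8667
  Sample standard deviations s_i = √(s[i,i]):
  s(X_1) = √(8.9667) = 2.9944
  s(X_2) = √(3.8667) = 1.9664

Step 3 — r_{ij} = s_{ij} / (s_i · s_j):
  r[X_1,X_1] = 1 (diagonal).
  r[X_1,X_2] = 5.3333 / (2.9944 · 1.9664) = 5.3333 / 5.8882 = 0.9058
  r[X_2,X_2] = 1 (diagonal).

R is symmetric with unit diagonal. Assembling:

R = [[1, 0.9058],
 [0.9058, 1]]


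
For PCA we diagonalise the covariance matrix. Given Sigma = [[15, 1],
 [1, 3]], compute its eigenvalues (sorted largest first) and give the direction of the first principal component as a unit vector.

Step 1 — characteristic polynomial of 2×2 Sigma:
  det(Sigma - λI) = λ² - trace · λ + det = 0.
  trace = 15 + 3 = 18, det = 15·3 - (1)² = 44.
Step 2 — discriminant:
  Δ = trace² - 4·det = 324 - 176 = 148.
Step 3 — eigenvalues:
  λ = (trace ± √Δ)/2 = (18 ± 12.1655)/2,
  λ_1 = 15.0828,  λ_2 = 2.9172.

Step 4 — unit eigenvector for λ_1: solve (Sigma - λ_1 I)v = 0. First row:
  (15 - 15.0828)·v_x + (1)·v_y = 0, i.e. (-0.0828)·v_x + (1)·v_y = 0,
  so v ∝ (b, λ_1 - a) = (1, 0.0828) = u.
  ||u|| = √((1)² + (0.0828)²) = √(1.0068) ≈ 1.0034,
  v_1 = u/||u|| ≈ (0.9966, 0.0825) (||v_1|| = 1).

λ_1 = 15.0828,  λ_2 = 2.9172;  v_1 ≈ (0.9966, 0.0825)


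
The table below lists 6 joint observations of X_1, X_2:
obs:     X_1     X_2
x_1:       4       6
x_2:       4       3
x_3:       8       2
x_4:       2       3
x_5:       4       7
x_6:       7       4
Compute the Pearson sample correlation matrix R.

Step 1 — column means:
  mean(X_1) = (4 + 4 + 8 + 2 + 4 + 7) / 6 = 29/6 = 4.8333
  mean(X_2) = (6 + 3 + 2 + 3 + 7 + 4) / 6 = 25/6 = 4.1667

Step 2 — sample variances and covariances s[i,j] = (1/(n-1)) · Σ_k (x_{k,i} - mean_i) · (x_{k,j} - mean_j), with n-1 = 5:
  s[X_1,X_1] = ((-0.8333)·(-0.8333) + (-0.8333)·(-0.8333) + (3.1667)·(3.1667) + (-2.8333)·(-2.8333) + (-0.8333)·(-0.8333) + (2.1667)·(2.1667)) / 5 = 24.8333/5 = 4.9667
  s[X_1,X_2] = ((-0.8333)·(1.8333) + (-0.8333)·(-1.1667) + (3.1667)·(-2.1667) + (-2.8333)·(-1.1667) + (-0.8333)·(2.8333) + (2.1667)·(-0.1667)) / 5 = -6.8333/5 = -1.3667
  s[X_2,X_2] = ((1.8333)·(1.8333) + (-1.1667)·(-1.1667) + (-2.1667)·(-2.1667) + (-1.1667)·(-1.1667) + (2.8333)·(2.8333) + (-0.1667)·(-0.1667)) / 5 = 18.8333/5 = 3.7667
  Sample standard deviations s_i = √(s[i,i]):
  s(X_1) = √(4.9667) = 2.2286
  s(X_2) = √(3.7667) = 1.9408

Step 3 — r_{ij} = s_{ij} / (s_i · s_j):
  r[X_1,X_1] = 1 (diagonal).
  r[X_1,X_2] = -1.3667 / (2.2286 · 1.9408) = -1.3667 / 4.3252 = -0.316
  r[X_2,X_2] = 1 (diagonal).

R is symmetric with unit diagonal. Assembling:

R = [[1, -0.316],
 [-0.316, 1]]


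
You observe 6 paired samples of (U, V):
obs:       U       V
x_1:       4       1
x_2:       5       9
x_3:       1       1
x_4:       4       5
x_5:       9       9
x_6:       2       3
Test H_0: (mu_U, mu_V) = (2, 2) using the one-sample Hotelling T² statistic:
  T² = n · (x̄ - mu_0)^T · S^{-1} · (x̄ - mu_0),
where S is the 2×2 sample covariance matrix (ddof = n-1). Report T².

Step 1 — sample mean vector:
  mean(U) = (4 + 5 + 1 + 4 + 9 + 2) / 6 = 25/6 = 4.1667
  mean(V) = (1 + 9 + 1 + 5 + 9 + 3) / 6 = 28/6 = 4.6667
  x̄ = (4.1667, 4.6667),  deviation x̄ - mu_0 = (4.1667, 4.6667) - (2, 2) = (2.1667, 2.6667).

Step 2 — sample covariance matrix, S[i,j] = (1/(n-1)) · Σ_k (x_{k,i} - mean_i) · (x_{k,j} - mean_j), divisor n-1 = 5:
  S[U,U] = ((-0.1667)·(-0.1667) + (0.8333)·(0.8333) + (-3.1667)·(-3.1667) + (-0.1667)·(-0.1667) + (4.8333)·(4.8333) + (-2.1667)·(-2.1667)) / 5 = 38.8333/5 = 7.7667
  S[U,V] = ((-0.1667)·(-3.6667) + (0.8333)·(4.3333) + (-3.1667)·(-3.6667) + (-0.1667)·(0.3333) + (4.8333)·(4.3333) + (-2.1667)·(-1.6667)) / 5 = 40.3333/5 = 8.0667
  S[V,V] = ((-3.6667)·(-3.6667) + (4.3333)·(4.3333) + (-3.6667)·(-3.6667) + (0.3333)·(0.3333) + (4.3333)·(4.3333) + (-1.6667)·(-1.6667)) / 5 = 67.3333/5 = 13.4667
  S = [[7.7667, 8.0667],
 [8.0667, 13.4667]].

Step 3 — invert S. det(S) = 7.7667·13.4667 - (8.0667)² = 39.52.
  S^{-1} = (1/det) · [[d, -b], [-b, a]] = [[0.3408, -0.2041],
 [-0.2041, 0.1965]].

Step 4 — quadratic form (x̄ - mu_0)^T · S^{-1} · (x̄ - mu_0):
  S^{-1} · (x̄ - mu_0) = (0.194, 0.0818),
  (x̄ - mu_0)^T · [...] = (2.1667)·(0.194) + (2.6667)·(0.0818) = 0.6385.

Step 5 — scale by n: T² = 6 · 0.6385 = 3.831.

T² ≈ 3.831
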